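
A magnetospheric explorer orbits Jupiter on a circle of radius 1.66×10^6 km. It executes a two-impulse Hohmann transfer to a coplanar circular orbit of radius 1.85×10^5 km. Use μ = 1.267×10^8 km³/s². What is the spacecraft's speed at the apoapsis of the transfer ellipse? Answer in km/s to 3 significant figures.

v = 3.91 km/s

Transfer-ellipse semi-major axis a_t = (r₁ + r₂)/2 = (1.660×10^6 + 1.850×10^5)/2 = 9.225×10^5 km.
The apoapsis of the transfer ellipse is at r = 1.660×10^6 km.
Vis-viva: v = √[μ(2/r − 1/a_t)] = √[1.267×10^8 × (2/1.660×10^6 − 1/9.225×10^5)] = 3.912 km/s.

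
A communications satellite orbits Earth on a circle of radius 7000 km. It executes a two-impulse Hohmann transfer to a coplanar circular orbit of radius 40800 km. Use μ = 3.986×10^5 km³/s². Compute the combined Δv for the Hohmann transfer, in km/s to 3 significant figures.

Transfer-ellipse semi-major axis a_t = (r₁ + r₂)/2 = (7000 + 40800)/2 = 23900 km.
At r₁ the circular-orbit speed is v₁ = √(μ/r₁) = 7.546 km/s.
On the transfer ellipse at r₁, vis-viva gives v_p = √[μ(2/r₁ − 1/a_t)] = 9.859 km/s.
First burn Δv₁ = |v_p − v₁| = 2.313 km/s.
At r₂, v₂ = √(μ/r₂) = 3.126 km/s.
Transfer-orbit speed at r₂: v_a = √[μ(2/r₂ − 1/a_t)] = 1.692 km/s.
Second burn Δv₂ = |v₂ − v_a| = 1.434 km/s.
Total Δv = Δv₁ + Δv₂ = 3.747 km/s.

Δv = 3.75 km/s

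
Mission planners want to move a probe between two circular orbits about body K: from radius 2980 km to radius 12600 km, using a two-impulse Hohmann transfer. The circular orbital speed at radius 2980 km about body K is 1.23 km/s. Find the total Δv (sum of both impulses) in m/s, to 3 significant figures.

Δv = 563 m/s

From the circular-orbit relation v² = μ/r at r = 2980 km: μ = v²r = (1.23)² × 2980 = 4508.44 km³/s².
The Hohmann ellipse has a_t = (r₁ + r₂)/2 = 7790 km.
Circular speed at r₁: v₁ = √(μ/r₁) = √(4508.44/2980) = 1.2300 km/s.
Transfer-orbit speed at r₁ (vis-viva): v_p = √[μ(2/r₁ − 1/a_t)] = 1.5643 km/s.
First burn Δv₁ = |v_p − v₁| = 0.3343 km/s.
At r₂, v₂ = √(μ/r₂) = 0.5982 km/s.
Transfer-orbit speed at r₂: v_a = √[μ(2/r₂ − 1/a_t)] = 0.3700 km/s.
Second burn Δv₂ = |v₂ − v_a| = 0.2282 km/s.
Total Δv = Δv₁ + Δv₂ = 0.5625 km/s.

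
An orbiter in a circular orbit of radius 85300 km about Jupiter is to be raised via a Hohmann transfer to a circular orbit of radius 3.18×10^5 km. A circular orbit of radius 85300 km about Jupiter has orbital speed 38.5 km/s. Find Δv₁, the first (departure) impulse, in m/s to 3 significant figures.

From the circular-orbit relation v² = μ/r at r = 85300 km: μ = v²r = (38.5)² × 85300 = 1.26436×10^8 km³/s².
Transfer-ellipse semi-major axis a_t = (r₁ + r₂)/2 = (85300 + 3.180×10^5)/2 = 2.0165×10^5 km.
Circular speed at r = 85300 km: v_c = √(μ/r) = 38.500 km/s.
Vis-viva on the transfer ellipse at r = 85300 km gives v_t = √[μ(2/r − 1/a_t)] = 48.348 km/s.
Δv₁ = |v_t − v_c| = |48.348 − 38.500| = 9.848 km/s.

Δv₁ = 9850 m/s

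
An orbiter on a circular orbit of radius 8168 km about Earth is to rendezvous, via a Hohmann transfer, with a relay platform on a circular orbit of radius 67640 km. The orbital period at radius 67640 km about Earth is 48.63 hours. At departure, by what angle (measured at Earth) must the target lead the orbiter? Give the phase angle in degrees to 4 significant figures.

From Kepler's third law T² = 4π²r³/μ at r = 67640 km, T = 48.63 hours = 48.63 × 3600 s = 1.75068×10^5 s: μ = 4π²r³/T² = 3.98618×10^5 km³/s².
Transfer-ellipse semi-major axis a_t = (r₁ + r₂)/2 = (8168 + 67640)/2 = 37904 km.
Transfer time t = π√(a_t³/μ) = 36720 s.
Target angular speed ω₂ = √(μ/r₂³) = 3.589×10^-5 rad/s.
Angle swept by the target during transfer: ω₂·t = 1.3179 rad = 75.51°.
Arrival is 180° from departure on the ellipse, so φ = 180° − 75.51° = 104.5°.

φ = 104.5°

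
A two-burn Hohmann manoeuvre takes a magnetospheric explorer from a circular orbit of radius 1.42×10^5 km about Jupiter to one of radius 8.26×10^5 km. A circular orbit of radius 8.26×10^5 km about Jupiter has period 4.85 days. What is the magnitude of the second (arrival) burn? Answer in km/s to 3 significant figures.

From Kepler's third law T² = 4π²r³/μ at r = 8.26×10^5 km, T = 4.85 days = 4.85 × 86400 s = 4.1904×10^5 s: μ = 4π²r³/T² = 1.26704×10^8 km³/s².
Semi-major axis of the transfer orbit: a_t = (1.420×10^5 + 8.260×10^5)/2 = 4.840×10^5 km.
Circular speed at r = 8.260×10^5 km: v_c = √(μ/r) = 12.3852 km/s.
Transfer-orbit speed at the same r (vis-viva, a = a_t): v_t = √[μ(2/r − 1/a_t)] = 6.70851 km/s.
Δv₂ = |v_t − v_c| = |6.70851 − 12.3852| = 5.677 km/s.

Δv₂ = 5.68 km/s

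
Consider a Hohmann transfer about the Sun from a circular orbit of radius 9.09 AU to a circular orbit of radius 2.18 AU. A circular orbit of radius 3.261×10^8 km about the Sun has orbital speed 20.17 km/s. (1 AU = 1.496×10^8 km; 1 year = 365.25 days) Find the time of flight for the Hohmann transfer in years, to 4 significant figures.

t = 6.690 years

From the circular-orbit relation v² = μ/r at r = 3.261×10^8 km: μ = v²r = (20.17)² × 3.261×10^8 = 1.32667×10^11 km³/s².
In km: r₁ = 9.09 × 1.496×10^8 = 1.359864×10^9 km; r₂ = 2.18 × 1.496×10^8 = 3.26128×10^8 km.
Transfer-ellipse semi-major axis a_t = (r₁ + r₂)/2 = (1.359864×10^9 + 3.26128×10^8)/2 = 8.42996×10^8 km.
Half the transfer-orbit period gives t = π√(a_t³/μ) = 2.1111×10^8 s.
Converting: 2.1111×10^8 s ÷ 3.15576×10^7 s/year (365.25 × 86400) = 6.690 years.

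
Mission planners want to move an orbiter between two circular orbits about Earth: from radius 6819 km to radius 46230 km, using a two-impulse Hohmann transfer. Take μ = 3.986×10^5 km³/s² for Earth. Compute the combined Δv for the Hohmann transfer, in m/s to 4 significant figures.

Δv = 3896 m/s

Transfer-ellipse semi-major axis a_t = (r₁ + r₂)/2 = (6819 + 46230)/2 = 26524.5 km.
At r₁ the circular-orbit speed is v₁ = √(μ/r₁) = 7.64554 km/s.
On the transfer ellipse at r₁, vis-viva gives v_p = √[μ(2/r₁ − 1/a_t)] = 10.0936 km/s.
First burn Δv₁ = |v_p − v₁| = 2.448 km/s.
At r₂, v₂ = √(μ/r₂) = 2.93634 km/s.
Transfer-orbit speed at r₂: v_a = √[μ(2/r₂ − 1/a_t)] = 1.48882 km/s.
Second burn Δv₂ = |v₂ − v_a| = 1.448 km/s.
Δv = Δv₁ + Δv₂ = 2.448 + 1.448 = 3.896 km/s.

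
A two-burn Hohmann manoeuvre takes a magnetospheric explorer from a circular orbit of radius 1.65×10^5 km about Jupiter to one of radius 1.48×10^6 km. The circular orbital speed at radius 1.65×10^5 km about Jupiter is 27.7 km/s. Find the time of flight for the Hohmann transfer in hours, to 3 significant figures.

From the circular-orbit relation v² = μ/r at r = 1.65×10^5 km: μ = v²r = (27.7)² × 1.65×10^5 = 1.26603×10^8 km³/s².
Semi-major axis of the transfer orbit: a_t = (1.650×10^5 + 1.480×10^6)/2 = 8.225×10^5 km.
By Kepler's third law the transfer-orbit period is T = 2π√(a_t³/μ), so t = T/2 = 2.083×10^5 s.
Converting: 2.083×10^5 s ÷ 3600 s/hour = 57.9 hours.

t = 57.9 hours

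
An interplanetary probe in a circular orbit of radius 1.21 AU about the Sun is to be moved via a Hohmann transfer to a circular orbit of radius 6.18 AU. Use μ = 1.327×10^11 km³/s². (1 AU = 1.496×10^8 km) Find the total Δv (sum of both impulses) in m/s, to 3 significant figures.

In km: r₁ = 1.21 × 1.496×10^8 = 1.81016×10^8 km; r₂ = 6.18 × 1.496×10^8 = 9.24528×10^8 km.
Transfer-ellipse semi-major axis a_t = (r₁ + r₂)/2 = (1.81016×10^8 + 9.24528×10^8)/2 = 5.52772×10^8 km.
At r₁ the circular-orbit speed is v₁ = √(μ/r₁) = 27.075531 km/s.
On the transfer ellipse at r₁, v² = μ(2/r − 1/a) gives v_p = √[μ(2/r₁ − 1/a_t)] = 35.015795 km/s.
First burn Δv₁ = |v_p − v₁| = 7.94026 km/s.
At r₂, v₂ = √(μ/r₂) = 11.98051 km/s.
Transfer-orbit speed at r₂: v_a = √[μ(2/r₂ − 1/a_t)] = 6.855843 km/s.
Second burn Δv₂ = |v₂ − v_a| = 5.12467 km/s.
Total Δv = Δv₁ + Δv₂ = 13.06 km/s.

Δv = 13100 m/s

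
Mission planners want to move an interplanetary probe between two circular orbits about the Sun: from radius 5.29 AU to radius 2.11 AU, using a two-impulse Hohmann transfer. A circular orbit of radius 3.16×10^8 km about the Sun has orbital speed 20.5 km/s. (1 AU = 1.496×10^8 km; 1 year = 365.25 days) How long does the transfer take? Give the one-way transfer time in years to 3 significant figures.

t = 3.56 years

From the circular-orbit relation v² = μ/r at r = 3.16×10^8 km: μ = v²r = (20.5)² × 3.16×10^8 = 1.32799×10^11 km³/s².
In km: r₁ = 5.29 × 1.496×10^8 = 7.91384×10^8 km; r₂ = 2.11 × 1.496×10^8 = 3.15656×10^8 km.
Semi-major axis of the transfer orbit: a_t = (7.91384×10^8 + 3.15656×10^8)/2 = 5.5352×10^8 km.
Half the transfer-orbit period gives t = π√(a_t³/μ) = 1.123×10^8 s.
Converting: 1.123×10^8 s ÷ 3.15576×10^7 s/year (365.25 × 86400) = 3.56 years.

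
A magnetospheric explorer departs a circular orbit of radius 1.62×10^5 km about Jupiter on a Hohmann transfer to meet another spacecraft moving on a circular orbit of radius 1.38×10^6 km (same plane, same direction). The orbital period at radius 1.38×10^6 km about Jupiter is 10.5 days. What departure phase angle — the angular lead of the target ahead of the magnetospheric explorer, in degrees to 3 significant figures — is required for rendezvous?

From Kepler's third law T² = 4π²r³/μ at r = 1.38×10^6 km, T = 10.5 days = 10.5 × 86400 s = 9.072×10^5 s: μ = 4π²r³/T² = 1.26064×10^8 km³/s².
The Hohmann ellipse has a_t = (r₁ + r₂)/2 = 7.710×10^5 km.
The half-period of the transfer ellipse is t = π√(a_t³/μ) = 1.894×10^5 s.
The target's mean motion on its circular orbit is ω₂ = √(μ/r₂³) = 6.926×10^-6 rad/s.
Angle swept by the target during transfer: ω₂·t = 1.312 rad = 75.17°.
The magnetospheric explorer traverses 180° on the transfer ellipse, so the target must lead by 180° − 75.17° = 105°.

φ = 105°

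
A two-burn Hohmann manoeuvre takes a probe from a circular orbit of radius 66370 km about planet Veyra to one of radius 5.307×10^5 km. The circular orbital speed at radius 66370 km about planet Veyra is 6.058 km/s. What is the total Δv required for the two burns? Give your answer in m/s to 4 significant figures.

From the circular-orbit relation v² = μ/r at r = 66370 km: μ = v²r = (6.058)² × 66370 = 2.43574×10^6 km³/s².
Transfer-ellipse semi-major axis a_t = (r₁ + r₂)/2 = (66370 + 5.307×10^5)/2 = 2.98535×10^5 km.
Circular speed at r₁: v₁ = √(μ/r₁) = √(2.43574×10^6/66370) = 6.058 km/s.
On the transfer ellipse at r₁, v² = μ(2/r − 1/a) gives v_p = √[μ(2/r₁ − 1/a_t)] = 8.077 km/s.
First burn Δv₁ = |v_p − v₁| = 2.019 km/s.
Circular speed at r₂: v₂ = √(μ/r₂) = 2.142 km/s.
Transfer-orbit speed at r₂: v_a = √[μ(2/r₂ − 1/a_t)] = 1.010 km/s.
Second burn Δv₂ = |v₂ − v_a| = 1.132 km/s.
Total Δv = Δv₁ + Δv₂ = 3.151 km/s.

Δv = 3151 m/s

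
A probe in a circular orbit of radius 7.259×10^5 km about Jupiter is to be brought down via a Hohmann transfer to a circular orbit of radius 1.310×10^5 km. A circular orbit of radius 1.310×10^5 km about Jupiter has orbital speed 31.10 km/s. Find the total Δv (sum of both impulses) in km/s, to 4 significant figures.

From the circular-orbit relation v² = μ/r at r = 1.310×10^5 km: μ = v²r = (31.10)² × 1.310×10^5 = 1.26705×10^8 km³/s².
The Hohmann ellipse has a_t = (r₁ + r₂)/2 = 4.2845×10^5 km.
Circular speed at r₁: v₁ = √(μ/r₁) = √(1.26705×10^8/7.259×10^5) = 13.2117 km/s.
On the transfer ellipse at r₁, vis-viva gives v_a = √[μ(2/r₁ − 1/a_t)] = 7.30539 km/s.
First burn Δv₁ = |v_a − v₁| = 5.906 km/s.
At r₂, v₂ = √(μ/r₂) = 31.100 km/s.
Transfer-orbit speed at r₂: v_p = √[μ(2/r₂ − 1/a_t)] = 40.481 km/s.
Second burn Δv₂ = |v₂ − v_p| = 9.381 km/s.
Δv = Δv₁ + Δv₂ = 5.906 + 9.381 = 15.29 km/s.

Δv = 15.29 km/s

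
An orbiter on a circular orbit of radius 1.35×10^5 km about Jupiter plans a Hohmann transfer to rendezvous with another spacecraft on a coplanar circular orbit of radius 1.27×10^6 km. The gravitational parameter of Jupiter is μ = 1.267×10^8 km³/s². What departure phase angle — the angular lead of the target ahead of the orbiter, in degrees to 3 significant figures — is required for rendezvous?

Transfer-ellipse semi-major axis a_t = (r₁ + r₂)/2 = (1.350×10^5 + 1.270×10^6)/2 = 7.025×10^5 km.
Transfer time t = π√(a_t³/μ) = 1.6434×10^5 s.
Target angular speed ω₂ = √(μ/r₂³) = 7.8647×10^-6 rad/s.
Angle swept by the target during transfer: ω₂·t = 1.2925 rad = 74.05°.
Arrival is 180° from departure on the ellipse, so φ = 180° − 74.05° = 106°.

φ = 106°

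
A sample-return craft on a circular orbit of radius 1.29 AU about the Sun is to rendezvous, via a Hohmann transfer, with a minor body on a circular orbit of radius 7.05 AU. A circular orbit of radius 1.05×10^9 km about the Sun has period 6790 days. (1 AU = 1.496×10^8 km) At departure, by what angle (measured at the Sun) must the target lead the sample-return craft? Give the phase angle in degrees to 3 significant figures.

From Kepler's third law T² = 4π²r³/μ at r = 1.05×10^9 km, T = 6790 days = 6790 × 86400 s = 5.86656×10^8 s: μ = 4π²r³/T² = 1.32789×10^11 km³/s².
In km: r₁ = 1.29 × 1.496×10^8 = 1.92984×10^8 km; r₂ = 7.05 × 1.496×10^8 = 1.05468×10^9 km.
Transfer-ellipse semi-major axis a_t = (r₁ + r₂)/2 = (1.92984×10^8 + 1.05468×10^9)/2 = 6.23832×10^8 km.
Transfer time t = π√(a_t³/μ) = 1.343×10^8 s.
Target angular speed ω₂ = √(μ/r₂³) = 1.064×10^-8 rad/s.
Angle swept by the target during transfer: ω₂·t = 1.429 rad = 81.88°.
The sample-return craft traverses 180° on the transfer ellipse, so the target must lead by 180° − 81.88° = 98.1°.

φ = 98.1°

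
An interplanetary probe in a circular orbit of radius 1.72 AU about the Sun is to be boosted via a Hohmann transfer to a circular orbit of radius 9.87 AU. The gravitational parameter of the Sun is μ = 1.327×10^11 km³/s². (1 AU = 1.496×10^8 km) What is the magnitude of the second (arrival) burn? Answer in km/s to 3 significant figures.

In km: r₁ = 1.72 × 1.496×10^8 = 2.57312×10^8 km; r₂ = 9.87 × 1.496×10^8 = 1.476552×10^9 km.
The Hohmann ellipse has a_t = (r₁ + r₂)/2 = 8.66932×10^8 km.
Circular speed at r = 1.476552×10^9 km: v_c = √(μ/r) = 9.480 km/s.
Vis-viva on the transfer ellipse at r = 1.476552×10^9 km gives v_t = √[μ(2/r − 1/a_t)] = 5.165 km/s.
Δv₂ = |v_t − v_c| = |5.165 − 9.480| = 4.315 km/s.

Δv₂ = 4.32 km/s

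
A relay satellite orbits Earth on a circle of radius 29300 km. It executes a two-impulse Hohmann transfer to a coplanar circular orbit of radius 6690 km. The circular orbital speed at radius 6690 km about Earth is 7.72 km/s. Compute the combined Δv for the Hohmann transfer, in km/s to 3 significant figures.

Δv = 3.57 km/s

From the circular-orbit relation v² = μ/r at r = 6690 km: μ = v²r = (7.72)² × 6690 = 3.98713×10^5 km³/s².
The Hohmann ellipse has a_t = (r₁ + r₂)/2 = 17995 km.
Circular speed at r₁: v₁ = √(μ/r₁) = √(3.98713×10^5/29300) = 3.689 km/s.
Transfer-orbit speed at r₁ (v² = μ(2/r − 1/a)): v_a = √[μ(2/r₁ − 1/a_t)] = 2.249 km/s.
First burn Δv₁ = |v_a − v₁| = 1.440 km/s.
At r₂, v₂ = √(μ/r₂) = 7.720 km/s.
Transfer-orbit speed at r₂: v_p = √[μ(2/r₂ − 1/a_t)] = 9.851 km/s.
Second burn Δv₂ = |v₂ − v_p| = 2.131 km/s.
Δv = Δv₁ + Δv₂ = 1.440 + 2.131 = 3.571 km/s.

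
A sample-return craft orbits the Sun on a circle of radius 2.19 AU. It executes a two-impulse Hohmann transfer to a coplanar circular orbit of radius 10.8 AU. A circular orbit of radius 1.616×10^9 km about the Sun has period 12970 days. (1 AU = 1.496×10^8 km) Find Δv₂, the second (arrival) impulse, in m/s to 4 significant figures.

From Kepler's third law T² = 4π²r³/μ at r = 1.616×10^9 km, T = 12970 days = 12970 × 86400 s = 1.120608×10^9 s: μ = 4π²r³/T² = 1.32671×10^11 km³/s².
In km: r₁ = 2.19 × 1.496×10^8 = 3.27624×10^8 km; r₂ = 10.8 × 1.496×10^8 = 1.61568×10^9 km.
The Hohmann ellipse has a_t = (r₁ + r₂)/2 = 9.71652×10^8 km.
On the circular orbit at r = 1.61568×10^9 km, v_c = √(μ/r) = 9.062 km/s.
Vis-viva on the transfer ellipse at r = 1.61568×10^9 km gives v_t = √[μ(2/r − 1/a_t)] = 5.262 km/s.
Δv₂ = |v_t − v_c| = |5.262 − 9.062| = 3.800 km/s.

Δv₂ = 3800 m/s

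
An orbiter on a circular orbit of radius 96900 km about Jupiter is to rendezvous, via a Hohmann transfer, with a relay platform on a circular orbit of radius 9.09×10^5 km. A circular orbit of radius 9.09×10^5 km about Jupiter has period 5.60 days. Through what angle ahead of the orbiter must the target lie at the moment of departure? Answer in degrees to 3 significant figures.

φ = 106°

From Kepler's third law T² = 4π²r³/μ at r = 9.09×10^5 km, T = 5.60 days = 5.60 × 86400 s = 4.8384×10^5 s: μ = 4π²r³/T² = 1.26662×10^8 km³/s².
Transfer-ellipse semi-major axis a_t = (r₁ + r₂)/2 = (96900 + 9.090×10^5)/2 = 5.0295×10^5 km.
Transfer time t = π√(a_t³/μ) = 99570 s.
Target angular speed ω₂ = √(μ/r₂³) = 1.299×10^-5 rad/s.
Angle swept by the target during transfer: ω₂·t = 1.293 rad = 74.08°.
Arrival is 180° from departure on the ellipse, so φ = 180° − 74.08° = 106°.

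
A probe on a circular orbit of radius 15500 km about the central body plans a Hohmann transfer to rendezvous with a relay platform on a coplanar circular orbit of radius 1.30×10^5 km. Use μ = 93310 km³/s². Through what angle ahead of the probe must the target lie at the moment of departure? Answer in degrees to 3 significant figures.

φ = 105°

Semi-major axis of the transfer orbit: a_t = (15500 + 1.300×10^5)/2 = 72750 km.
The half-period of the transfer ellipse is t = π√(a_t³/μ) = 2.01807×10^5 s.
The target's mean motion on its circular orbit is ω₂ = √(μ/r₂³) = 6.51702×10^-6 rad/s.
Angle swept by the target during transfer: ω₂·t = 1.31518 rad = 75.35°.
Arrival is 180° from departure on the ellipse, so φ = 180° − 75.35° = 105°.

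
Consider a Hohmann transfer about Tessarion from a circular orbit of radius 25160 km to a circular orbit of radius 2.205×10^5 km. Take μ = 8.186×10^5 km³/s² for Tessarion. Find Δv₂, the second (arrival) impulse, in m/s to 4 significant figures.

Δv₂ = 1055 m/s

Semi-major axis of the transfer orbit: a_t = (25160 + 2.205×10^5)/2 = 1.2283×10^5 km.
Circular speed at r = 2.205×10^5 km: v_c = √(μ/r) = 1.927 km/s.
Vis-viva on the transfer ellipse at r = 2.205×10^5 km gives v_t = √[μ(2/r − 1/a_t)] = 0.8720 km/s.
Δv₂ = |v_t − v_c| = |0.8720 − 1.927| = 1.055 km/s.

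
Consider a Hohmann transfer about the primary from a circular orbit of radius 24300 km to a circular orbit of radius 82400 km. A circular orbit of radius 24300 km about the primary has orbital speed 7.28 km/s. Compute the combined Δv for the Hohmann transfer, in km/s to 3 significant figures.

Δv = 3.05 km/s

From the circular-orbit relation v² = μ/r at r = 24300 km: μ = v²r = (7.28)² × 24300 = 1.28786×10^6 km³/s².
Transfer-ellipse semi-major axis a_t = (r₁ + r₂)/2 = (24300 + 82400)/2 = 53350 km.
Circular speed at r₁: v₁ = √(μ/r₁) = √(1.28786×10^6/24300) = 7.2800 km/s.
On the transfer ellipse at r₁, vis-viva gives v_p = √[μ(2/r₁ − 1/a_t)] = 9.0475 km/s.
First burn Δv₁ = |v_p − v₁| = 1.7675 km/s.
Circular speed at r₂: v₂ = √(μ/r₂) = 3.9534 km/s.
Transfer-orbit speed at r₂: v_a = √[μ(2/r₂ − 1/a_t)] = 2.6681 km/s.
Second burn Δv₂ = |v₂ − v_a| = 1.2853 km/s.
Total Δv = Δv₁ + Δv₂ = 3.053 km/s.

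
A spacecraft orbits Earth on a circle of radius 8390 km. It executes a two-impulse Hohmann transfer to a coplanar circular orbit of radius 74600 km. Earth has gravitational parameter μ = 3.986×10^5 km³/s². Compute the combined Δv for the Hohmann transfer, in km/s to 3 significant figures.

The Hohmann ellipse has a_t = (r₁ + r₂)/2 = 41495 km.
At r₁ the circular-orbit speed is v₁ = √(μ/r₁) = 6.893 km/s.
On the transfer ellipse at r₁, vis-viva gives v_p = √[μ(2/r₁ − 1/a_t)] = 9.242 km/s.
First burn Δv₁ = |v_p − v₁| = 2.349 km/s.
Circular speed at r₂: v₂ = √(μ/r₂) = 2.3115 km/s.
Transfer-orbit speed at r₂: v_a = √[μ(2/r₂ − 1/a_t)] = 1.0394 km/s.
Second burn Δv₂ = |v₂ − v_a| = 1.272 km/s.
Total Δv = Δv₁ + Δv₂ = 3.621 km/s.

Δv = 3.62 km/s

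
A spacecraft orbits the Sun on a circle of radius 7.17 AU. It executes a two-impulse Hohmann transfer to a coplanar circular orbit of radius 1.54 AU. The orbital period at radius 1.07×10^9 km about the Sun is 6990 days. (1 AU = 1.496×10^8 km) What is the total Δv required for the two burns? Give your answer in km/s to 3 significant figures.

Δv = 11.3 km/s

From Kepler's third law T² = 4π²r³/μ at r = 1.07×10^9 km, T = 6990 days = 6990 × 86400 s = 6.03936×10^8 s: μ = 4π²r³/T² = 1.32596×10^11 km³/s².
In km: r₁ = 7.17 × 1.496×10^8 = 1.072632×10^9 km; r₂ = 1.54 × 1.496×10^8 = 2.30384×10^8 km.
Semi-major axis of the transfer orbit: a_t = (1.072632×10^9 + 2.30384×10^8)/2 = 6.51508×10^8 km.
Circular speed at r₁: v₁ = √(μ/r₁) = √(1.32596×10^11/1.072632×10^9) = 11.1183 km/s.
Transfer-orbit speed at r₁ (v² = μ(2/r − 1/a)): v_a = √[μ(2/r₁ − 1/a_t)] = 6.61158 km/s.
First burn Δv₁ = |v_a − v₁| = 4.507 km/s.
Circular speed at r₂: v₂ = √(μ/r₂) = 23.9905 km/s.
Transfer-orbit speed at r₂: v_p = √[μ(2/r₂ − 1/a_t)] = 30.7825 km/s.
Second burn Δv₂ = |v₂ − v_p| = 6.792 km/s.
Δv = Δv₁ + Δv₂ = 4.507 + 6.792 = 11.30 km/s.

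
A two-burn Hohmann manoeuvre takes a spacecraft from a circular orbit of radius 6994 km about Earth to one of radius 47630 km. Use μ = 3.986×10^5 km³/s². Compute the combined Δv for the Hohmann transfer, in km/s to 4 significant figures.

Transfer-ellipse semi-major axis a_t = (r₁ + r₂)/2 = (6994 + 47630)/2 = 27312 km.
Circular speed at r₁: v₁ = √(μ/r₁) = √(3.986×10^5/6994) = 7.549 km/s.
Transfer-orbit speed at r₁ (v² = μ(2/r − 1/a)): v_p = √[μ(2/r₁ − 1/a_t)] = 9.969 km/s.
First burn Δv₁ = |v_p − v₁| = 2.420 km/s.
At r₂, v₂ = √(μ/r₂) = 2.893 km/s.
Transfer-orbit speed at r₂: v_a = √[μ(2/r₂ − 1/a_t)] = 1.464 km/s.
Second burn Δv₂ = |v₂ − v_a| = 1.429 km/s.
Δv = Δv₁ + Δv₂ = 2.420 + 1.429 = 3.849 km/s.

Δv = 3.849 km/s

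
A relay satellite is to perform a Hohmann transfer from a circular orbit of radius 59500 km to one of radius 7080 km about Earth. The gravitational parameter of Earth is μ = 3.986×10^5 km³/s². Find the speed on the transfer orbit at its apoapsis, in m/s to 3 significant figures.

v = 1190 m/s

Transfer-ellipse semi-major axis a_t = (r₁ + r₂)/2 = (59500 + 7080)/2 = 33290 km.
The apoapsis of the transfer ellipse is at r = 59500 km.
Applying v² = μ(2/r − 1/a_t): v = 1.194 km/s.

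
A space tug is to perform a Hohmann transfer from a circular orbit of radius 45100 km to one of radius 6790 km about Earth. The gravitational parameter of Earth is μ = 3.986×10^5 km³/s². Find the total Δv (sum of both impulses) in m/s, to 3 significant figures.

Semi-major axis of the transfer orbit: a_t = (45100 + 6790)/2 = 25945 km.
Circular speed at r₁: v₁ = √(μ/r₁) = √(3.986×10^5/45100) = 2.973 km/s.
On the transfer ellipse at r₁, vis-viva equation gives v_a = √[μ(2/r₁ − 1/a_t)] = 1.521 km/s.
First burn Δv₁ = |v_a − v₁| = 1.452 km/s.
At r₂, v₂ = √(μ/r₂) = 7.6619 km/s.
Transfer-orbit speed at r₂: v_p = √[μ(2/r₂ − 1/a_t)] = 10.102 km/s.
Second burn Δv₂ = |v₂ − v_p| = 2.440 km/s.
Δv = Δv₁ + Δv₂ = 1.452 + 2.440 = 3.892 km/s.

Δv = 3890 m/s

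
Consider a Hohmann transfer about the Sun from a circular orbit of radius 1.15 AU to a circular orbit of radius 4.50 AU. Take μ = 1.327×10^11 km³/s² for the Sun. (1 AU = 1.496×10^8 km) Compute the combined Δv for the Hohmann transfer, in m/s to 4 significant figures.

In km: r₁ = 1.15 × 1.496×10^8 = 1.7204×10^8 km; r₂ = 4.50 × 1.496×10^8 = 6.732×10^8 km.
Transfer-ellipse semi-major axis a_t = (r₁ + r₂)/2 = (1.7204×10^8 + 6.732×10^8)/2 = 4.2262×10^8 km.
At r₁ the circular-orbit speed is v₁ = √(μ/r₁) = 27.77 km/s.
On the transfer ellipse at r₁, v² = μ(2/r − 1/a) gives v_p = √[μ(2/r₁ − 1/a_t)] = 35.05 km/s.
First burn Δv₁ = |v_p − v₁| = 7.280 km/s.
Circular speed at r₂: v₂ = √(μ/r₂) = 14.04 km/s.
Transfer-orbit speed at r₂: v_a = √[μ(2/r₂ − 1/a_t)] = 8.958 km/s.
Second burn Δv₂ = |v₂ − v_a| = 5.082 km/s.
Δv = Δv₁ + Δv₂ = 7.280 + 5.082 = 12.36 km/s.

Δv = 12360 m/s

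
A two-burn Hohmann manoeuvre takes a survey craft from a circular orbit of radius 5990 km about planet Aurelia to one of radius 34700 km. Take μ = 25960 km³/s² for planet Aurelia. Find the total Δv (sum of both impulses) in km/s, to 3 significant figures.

Transfer-ellipse semi-major axis a_t = (r₁ + r₂)/2 = (5990 + 34700)/2 = 20345 km.
At r₁ the circular-orbit speed is v₁ = √(μ/r₁) = 2.082 km/s.
On the transfer ellipse at r₁, vis-viva gives v_p = √[μ(2/r₁ − 1/a_t)] = 2.719 km/s.
First burn Δv₁ = |v_p − v₁| = 0.6370 km/s.
At r₂, v₂ = √(μ/r₂) = 0.8649 km/s.
Transfer-orbit speed at r₂: v_a = √[μ(2/r₂ − 1/a_t)] = 0.4693 km/s.
Second burn Δv₂ = |v₂ − v_a| = 0.3956 km/s.
Δv = Δv₁ + Δv₂ = 0.6370 + 0.3956 = 1.033 km/s.

Δv = 1.03 km/s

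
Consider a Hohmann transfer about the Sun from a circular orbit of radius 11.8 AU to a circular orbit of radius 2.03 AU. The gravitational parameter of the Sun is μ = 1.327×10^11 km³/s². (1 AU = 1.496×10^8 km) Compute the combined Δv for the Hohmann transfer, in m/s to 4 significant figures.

Δv = 10380 m/s

In km: r₁ = 11.8 × 1.496×10^8 = 1.76528×10^9 km; r₂ = 2.03 × 1.496×10^8 = 3.03688×10^8 km.
Transfer-ellipse semi-major axis a_t = (r₁ + r₂)/2 = (1.76528×10^9 + 3.03688×10^8)/2 = 1.034484×10^9 km.
Circular speed at r₁: v₁ = √(μ/r₁) = √(1.327×10^11/1.76528×10^9) = 8.6702 km/s.
Transfer-orbit speed at r₁ (vis-viva): v_a = √[μ(2/r₁ − 1/a_t)] = 4.6976 km/s.
First burn Δv₁ = |v_a − v₁| = 3.973 km/s.
At r₂, v₂ = √(μ/r₂) = 20.904 km/s.
Transfer-orbit speed at r₂: v_p = √[μ(2/r₂ − 1/a_t)] = 27.307 km/s.
Second burn Δv₂ = |v₂ − v_p| = 6.403 km/s.
Δv = Δv₁ + Δv₂ = 3.973 + 6.403 = 10.38 km/s.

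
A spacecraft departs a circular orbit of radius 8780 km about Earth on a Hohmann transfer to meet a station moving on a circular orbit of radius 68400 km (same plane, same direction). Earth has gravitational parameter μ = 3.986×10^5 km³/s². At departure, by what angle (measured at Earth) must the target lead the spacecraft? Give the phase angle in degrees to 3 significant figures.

Semi-major axis of the transfer orbit: a_t = (8780 + 68400)/2 = 38590 km.
The half-period of the transfer ellipse is t = π√(a_t³/μ) = 37722 s.
Target angular speed ω₂ = √(μ/r₂³) = 3.5293×10^-5 rad/s.
Angle swept by the target during transfer: ω₂·t = 1.3313 rad = 76.28°.
The spacecraft traverses 180° on the transfer ellipse, so the target must lead by 180° − 76.28° = 104°.

φ = 104°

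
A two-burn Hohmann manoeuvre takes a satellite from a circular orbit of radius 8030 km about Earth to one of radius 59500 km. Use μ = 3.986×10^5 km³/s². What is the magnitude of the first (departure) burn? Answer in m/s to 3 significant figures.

Transfer-ellipse semi-major axis a_t = (r₁ + r₂)/2 = (8030 + 59500)/2 = 33765 km.
Circular speed at r = 8030 km: v_c = √(μ/r) = 7.0455 km/s.
Transfer-orbit speed at the same r (vis-viva, a = a_t): v_t = √[μ(2/r − 1/a_t)] = 9.3527 km/s.
Δv₁ = |v_t − v_c| = |9.3527 − 7.0455| = 2.307 km/s.

Δv₁ = 2310 m/s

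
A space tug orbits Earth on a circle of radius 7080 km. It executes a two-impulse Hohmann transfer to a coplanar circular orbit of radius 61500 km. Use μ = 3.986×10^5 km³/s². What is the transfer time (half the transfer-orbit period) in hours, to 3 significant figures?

t = 8.78 hours

The Hohmann ellipse has a_t = (r₁ + r₂)/2 = 34290 km.
Transfer time t = π√(a_t³/μ) = π√((34290)³ / 3.986×10^5) = 31600 s.
Converting: 31600 s ÷ 3600 s/hour = 8.78 hours.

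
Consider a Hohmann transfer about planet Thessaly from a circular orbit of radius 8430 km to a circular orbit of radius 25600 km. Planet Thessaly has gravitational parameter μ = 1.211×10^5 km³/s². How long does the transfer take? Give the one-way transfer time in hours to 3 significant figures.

The Hohmann ellipse has a_t = (r₁ + r₂)/2 = 17015 km.
Half the transfer-orbit period gives t = π√(a_t³/μ) = 20040 s.
Converting: 20040 s ÷ 3600 s/hour = 5.57 hours.

t = 5.57 hours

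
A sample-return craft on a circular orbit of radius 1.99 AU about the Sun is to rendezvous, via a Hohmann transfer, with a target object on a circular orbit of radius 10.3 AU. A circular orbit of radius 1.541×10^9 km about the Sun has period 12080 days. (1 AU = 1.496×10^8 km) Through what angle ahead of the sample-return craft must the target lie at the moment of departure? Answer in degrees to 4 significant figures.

From Kepler's third law T² = 4π²r³/μ at r = 1.541×10^9 km, T = 12080 days = 12080 × 86400 s = 1.043712×10^9 s: μ = 4π²r³/T² = 1.32619×10^11 km³/s².
In km: r₁ = 1.99 × 1.496×10^8 = 2.97704×10^8 km; r₂ = 10.3 × 1.496×10^8 = 1.54088×10^9 km.
Semi-major axis of the transfer orbit: a_t = (2.97704×10^8 + 1.54088×10^9)/2 = 9.19292×10^8 km.
Transfer time t = π√(a_t³/μ) = 2.4045×10^8 s.
Target angular speed ω₂ = √(μ/r₂³) = 6.0207×10^-9 rad/s.
Angle swept by the target during transfer: ω₂·t = 1.4477 rad = 82.95°.
Arrival is 180° from departure on the ellipse, so φ = 180° − 82.95° = 97.05°.

φ = 97.05°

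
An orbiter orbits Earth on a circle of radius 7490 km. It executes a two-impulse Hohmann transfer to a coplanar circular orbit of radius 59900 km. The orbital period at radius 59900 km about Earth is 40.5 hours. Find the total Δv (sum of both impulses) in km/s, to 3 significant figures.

Δv = 3.80 km/s

From Kepler's third law T² = 4π²r³/μ at r = 59900 km, T = 40.5 hours = 40.5 × 3600 s = 1.458×10^5 s: μ = 4π²r³/T² = 3.99140×10^5 km³/s².
Semi-major axis of the transfer orbit: a_t = (7490 + 59900)/2 = 33695 km.
Circular speed at r₁: v₁ = √(μ/r₁) = √(3.99140×10^5/7490) = 7.300 km/s.
Transfer-orbit speed at r₁ (vis-viva): v_p = √[μ(2/r₁ − 1/a_t)] = 9.733 km/s.
First burn Δv₁ = |v_p − v₁| = 2.433 km/s.
At r₂, v₂ = √(μ/r₂) = 2.581 km/s.
Transfer-orbit speed at r₂: v_a = √[μ(2/r₂ − 1/a_t)] = 1.217 km/s.
Second burn Δv₂ = |v₂ − v_a| = 1.364 km/s.
Δv = Δv₁ + Δv₂ = 2.433 + 1.364 = 3.797 km/s.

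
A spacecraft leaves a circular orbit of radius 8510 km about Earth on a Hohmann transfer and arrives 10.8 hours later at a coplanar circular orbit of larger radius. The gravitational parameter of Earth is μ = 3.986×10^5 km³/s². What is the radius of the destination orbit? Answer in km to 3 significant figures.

r₂ = 70200 km

Transfer time t = 10.8 hours = 38880 s, and t = π√(a_t³/μ).
So a_t = (μ t²/π²)^(1/3) = (3.986×10^5 × (38880)² / π²)^(1/3) = 39376 km.
Since a_t = (r₁ + r₂)/2, r₂ = 2a_t − r₁ = 2×39376 − 8510 = 70242 km.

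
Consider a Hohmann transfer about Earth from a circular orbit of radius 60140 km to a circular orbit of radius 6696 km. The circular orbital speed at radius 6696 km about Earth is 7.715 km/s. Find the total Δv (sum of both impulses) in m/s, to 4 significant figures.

Δv = 4057 m/s

From the circular-orbit relation v² = μ/r at r = 6696 km: μ = v²r = (7.715)² × 6696 = 3.98554×10^5 km³/s².
Semi-major axis of the transfer orbit: a_t = (60140 + 6696)/2 = 33418 km.
At r₁ the circular-orbit speed is v₁ = √(μ/r₁) = 2.574 km/s.
On the transfer ellipse at r₁, v² = μ(2/r − 1/a) gives v_a = √[μ(2/r₁ − 1/a_t)] = 1.152 km/s.
First burn Δv₁ = |v_a − v₁| = 1.422 km/s.
Circular speed at r₂: v₂ = √(μ/r₂) = 7.715 km/s.
Transfer-orbit speed at r₂: v_p = √[μ(2/r₂ − 1/a_t)] = 10.35 km/s.
Second burn Δv₂ = |v₂ − v_p| = 2.635 km/s.
Δv = Δv₁ + Δv₂ = 1.422 + 2.635 = 4.057 km/s.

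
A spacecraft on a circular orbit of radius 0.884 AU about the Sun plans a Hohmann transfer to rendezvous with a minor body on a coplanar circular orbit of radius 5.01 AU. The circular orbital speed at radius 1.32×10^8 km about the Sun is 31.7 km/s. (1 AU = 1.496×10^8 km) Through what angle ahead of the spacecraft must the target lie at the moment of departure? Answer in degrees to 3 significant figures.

From the circular-orbit relation v² = μ/r at r = 1.32×10^8 km: μ = v²r = (31.7)² × 1.32×10^8 = 1.32645×10^11 km³/s².
In km: r₁ = 0.884 × 1.496×10^8 = 1.322464×10^8 km; r₂ = 5.01 × 1.496×10^8 = 7.49496×10^8 km.
Transfer-ellipse semi-major axis a_t = (r₁ + r₂)/2 = (1.322464×10^8 + 7.49496×10^8)/2 = 4.408712×10^8 km.
The half-period of the transfer ellipse is t = π√(a_t³/μ) = 7.985×10^7 s.
The target's mean motion on its circular orbit is ω₂ = √(μ/r₂³) = 1.775×10^-8 rad/s.
Angle swept by the target during transfer: ω₂·t = 1.4173 rad = 81.21°.
Arrival is 180° from departure on the ellipse, so φ = 180° − 81.21° = 98.8°.

φ = 98.8°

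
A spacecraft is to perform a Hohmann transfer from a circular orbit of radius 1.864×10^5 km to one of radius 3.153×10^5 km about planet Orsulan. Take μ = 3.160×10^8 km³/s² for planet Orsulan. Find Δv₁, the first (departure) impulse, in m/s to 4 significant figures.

Δv₁ = 4987 m/s

The Hohmann ellipse has a_t = (r₁ + r₂)/2 = 2.5085×10^5 km.
On the circular orbit at r = 1.864×10^5 km, v_c = √(μ/r) = 41.174 km/s.
Transfer-orbit speed at the same r (vis-viva, a = a_t): v_t = √[μ(2/r − 1/a_t)] = 46.161 km/s.
Δv₁ = |v_t − v_c| = |46.161 − 41.174| = 4.987 km/s.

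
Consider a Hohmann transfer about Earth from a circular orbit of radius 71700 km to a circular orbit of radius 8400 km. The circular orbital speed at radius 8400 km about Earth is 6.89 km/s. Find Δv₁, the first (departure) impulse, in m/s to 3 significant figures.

From the circular-orbit relation v² = μ/r at r = 8400 km: μ = v²r = (6.89)² × 8400 = 3.98766×10^5 km³/s².
Semi-major axis of the transfer orbit: a_t = (71700 + 8400)/2 = 40050 km.
On the circular orbit at r = 71700 km, v_c = √(μ/r) = 2.358 km/s.
Transfer-orbit speed at the same r (vis-viva, a = a_t): v_t = √[μ(2/r − 1/a_t)] = 1.080 km/s.
Δv₁ = |v_t − v_c| = |1.080 − 2.358| = 1.278 km/s.

Δv₁ = 1280 m/s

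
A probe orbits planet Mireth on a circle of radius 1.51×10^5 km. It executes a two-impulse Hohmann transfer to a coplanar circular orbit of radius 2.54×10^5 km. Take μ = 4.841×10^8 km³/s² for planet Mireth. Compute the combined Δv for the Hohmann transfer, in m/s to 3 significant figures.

Δv = 12800 m/s

Semi-major axis of the transfer orbit: a_t = (1.510×10^5 + 2.540×10^5)/2 = 2.025×10^5 km.
Circular speed at r₁: v₁ = √(μ/r₁) = √(4.841×10^8/1.510×10^5) = 56.621 km/s.
On the transfer ellipse at r₁, vis-viva gives v_p = √[μ(2/r₁ − 1/a_t)] = 63.414 km/s.
First burn Δv₁ = |v_p − v₁| = 6.793 km/s.
At r₂, v₂ = √(μ/r₂) = 43.657 km/s.
Transfer-orbit speed at r₂: v_a = √[μ(2/r₂ − 1/a_t)] = 37.699 km/s.
Second burn Δv₂ = |v₂ − v_a| = 5.958 km/s.
Δv = Δv₁ + Δv₂ = 6.793 + 5.958 = 12.75 km/s.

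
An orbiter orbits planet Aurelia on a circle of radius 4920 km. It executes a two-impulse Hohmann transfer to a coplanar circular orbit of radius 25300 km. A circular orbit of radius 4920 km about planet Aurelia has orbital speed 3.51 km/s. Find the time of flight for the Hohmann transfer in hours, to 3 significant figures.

From the circular-orbit relation v² = μ/r at r = 4920 km: μ = v²r = (3.51)² × 4920 = 60614.9 km³/s².
The Hohmann ellipse has a_t = (r₁ + r₂)/2 = 15110 km.
By Kepler's third law the transfer-orbit period is T = 2π√(a_t³/μ), so t = T/2 = 23700 s.
Converting: 23700 s ÷ 3600 s/hour = 6.58 hours.

t = 6.58 hours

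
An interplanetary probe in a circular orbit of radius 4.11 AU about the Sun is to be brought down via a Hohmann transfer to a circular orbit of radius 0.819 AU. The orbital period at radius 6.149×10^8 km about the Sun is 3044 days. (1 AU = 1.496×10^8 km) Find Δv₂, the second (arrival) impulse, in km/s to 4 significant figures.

From Kepler's third law T² = 4π²r³/μ at r = 6.149×10^8 km, T = 3044 days = 3044 × 86400 s = 2.630016×10^8 s: μ = 4π²r³/T² = 1.32696×10^11 km³/s².
In km: r₁ = 4.11 × 1.496×10^8 = 6.14856×10^8 km; r₂ = 0.819 × 1.496×10^8 = 1.225224×10^8 km.
Transfer-ellipse semi-major axis a_t = (r₁ + r₂)/2 = (6.14856×10^8 + 1.225224×10^8)/2 = 3.686892×10^8 km.
Circular speed at r = 1.225224×10^8 km: v_c = √(μ/r) = 32.9094 km/s.
Vis-viva on the transfer ellipse at r = 1.225224×10^8 km gives v_t = √[μ(2/r − 1/a_t)] = 42.4988 km/s.
Δv₂ = |v_t − v_c| = |42.4988 − 32.9094| = 9.589 km/s.

Δv₂ = 9.589 km/s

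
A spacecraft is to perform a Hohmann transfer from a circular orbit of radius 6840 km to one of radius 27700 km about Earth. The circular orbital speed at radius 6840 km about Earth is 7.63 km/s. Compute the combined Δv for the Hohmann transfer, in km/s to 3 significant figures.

From the circular-orbit relation v² = μ/r at r = 6840 km: μ = v²r = (7.63)² × 6840 = 3.98204×10^5 km³/s².
Transfer-ellipse semi-major axis a_t = (r₁ + r₂)/2 = (6840 + 27700)/2 = 17270 km.
At r₁ the circular-orbit speed is v₁ = √(μ/r₁) = 7.63000 km/s.
On the transfer ellipse at r₁, vis-viva equation gives v_p = √[μ(2/r₁ − 1/a_t)] = 9.66314 km/s.
First burn Δv₁ = |v_p − v₁| = 2.03314 km/s.
Circular speed at r₂: v₂ = √(μ/r₂) = 3.79151 km/s.
Transfer-orbit speed at r₂: v_a = √[μ(2/r₂ − 1/a_t)] = 2.38613 km/s.
Second burn Δv₂ = |v₂ − v_a| = 1.40538 km/s.
Total Δv = Δv₁ + Δv₂ = 3.439 km/s.

Δv = 3.44 km/s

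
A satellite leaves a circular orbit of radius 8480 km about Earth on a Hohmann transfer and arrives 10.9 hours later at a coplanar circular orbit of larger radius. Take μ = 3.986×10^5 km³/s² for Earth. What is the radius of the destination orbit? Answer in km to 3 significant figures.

r₂ = 70800 km

Transfer time t = 10.9 hours = 39240 s, and t = π√(a_t³/μ).
So a_t = (μ t²/π²)^(1/3) = (3.986×10^5 × (39240)² / π²)^(1/3) = 39619 km.
Since a_t = (r₁ + r₂)/2, r₂ = 2a_t − r₁ = 2×39619 − 8480 = 70758 km.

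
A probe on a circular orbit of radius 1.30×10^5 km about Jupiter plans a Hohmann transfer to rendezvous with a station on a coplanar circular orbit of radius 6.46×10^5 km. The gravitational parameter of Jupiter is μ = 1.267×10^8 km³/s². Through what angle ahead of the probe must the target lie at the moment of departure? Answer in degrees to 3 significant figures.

The Hohmann ellipse has a_t = (r₁ + r₂)/2 = 3.880×10^5 km.
The half-period of the transfer ellipse is t = π√(a_t³/μ) = 67454 s.
Target angular speed ω₂ = √(μ/r₂³) = 2.1679×10^-5 rad/s.
Angle swept by the target during transfer: ω₂·t = 1.46234 rad = 83.79°.
The probe traverses 180° on the transfer ellipse, so the target must lead by 180° − 83.79° = 96.2°.

φ = 96.2°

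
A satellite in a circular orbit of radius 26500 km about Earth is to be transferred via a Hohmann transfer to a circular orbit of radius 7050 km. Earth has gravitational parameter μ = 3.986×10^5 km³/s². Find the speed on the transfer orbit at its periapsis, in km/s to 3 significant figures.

The Hohmann ellipse has a_t = (r₁ + r₂)/2 = 16775 km.
The periapsis of the transfer ellipse is at r = 7050 km.
Vis-viva: v = √[μ(2/r − 1/a_t)] = √[3.986×10^5 × (2/7050 − 1/16775)] = 9.451 km/s.

v = 9.45 km/s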